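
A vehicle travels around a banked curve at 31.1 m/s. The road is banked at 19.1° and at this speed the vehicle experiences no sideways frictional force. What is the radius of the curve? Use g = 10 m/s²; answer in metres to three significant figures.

279 m

Frictionless banking: tanθ = v²/(rg), so r = v²/(g tanθ).
r = (31.1)²/(10.0 × tan 19.1°) = 967.2/(10.0 × 0.3463) = 967.2/3.463 = 279.3 m.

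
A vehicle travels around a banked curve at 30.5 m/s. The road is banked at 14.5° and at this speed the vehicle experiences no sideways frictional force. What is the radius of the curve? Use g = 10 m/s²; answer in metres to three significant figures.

Frictionless banking: tanθ = v²/(rg), so r = v²/(g tanθ).
r = (30.5)²/(10.0 × tan 14.5°) = 930.2/(10.0 × 0.2586) = 930.2/2.586 = 359.7 m.

360 m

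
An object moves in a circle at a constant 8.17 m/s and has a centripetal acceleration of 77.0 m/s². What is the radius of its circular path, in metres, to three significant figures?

0.867 m

a_c = v²/r ⇒ r = v²/a_c = (8.17)²/77.0 = 66.75/77.0 = 0.8669 m.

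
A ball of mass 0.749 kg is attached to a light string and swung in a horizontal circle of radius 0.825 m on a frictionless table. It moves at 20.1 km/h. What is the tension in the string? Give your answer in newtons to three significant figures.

v = 20.1 km/h = 20.1/3.6 = 5.583 m/s.
The tension is the only horizontal force, so it supplies the full centripetal force: T = m v²/r = 0.749 × (5.583)²/0.825 = 0.749 × 31.17/0.825 = 28.30 N.

28.3 N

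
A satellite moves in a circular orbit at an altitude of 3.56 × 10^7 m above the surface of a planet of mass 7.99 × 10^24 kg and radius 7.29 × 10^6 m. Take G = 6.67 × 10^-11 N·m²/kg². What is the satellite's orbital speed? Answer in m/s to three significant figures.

Orbital radius r = R + h = 7.29 × 10^6 + 3.56 × 10^7 = 4.289 × 10^7 m.
Gravity supplies the centripetal force: G M m / r² = m v² / r, so v = √(GM/r).
v = √(6.67 × 10^-11 × 7.99 × 10^24 / 4.289 × 10^7) = √(1.243 × 10^7) = 3525 m/s.

3520 m/s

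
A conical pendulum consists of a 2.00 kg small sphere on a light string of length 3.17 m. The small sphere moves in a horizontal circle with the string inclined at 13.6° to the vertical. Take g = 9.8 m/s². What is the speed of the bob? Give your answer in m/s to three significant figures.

1.33 m/s

The radius of the circle is r = L sinθ = 3.17 × sin 13.6° = 0.7454 m.
Horizontally T sinθ = mv²/r and vertically T cosθ = mg, so tanθ = v²/(rg).
v = √(r g tanθ) = √(0.7454 × 9.8 × 0.2419) = √1.767 = 1.329 m/s.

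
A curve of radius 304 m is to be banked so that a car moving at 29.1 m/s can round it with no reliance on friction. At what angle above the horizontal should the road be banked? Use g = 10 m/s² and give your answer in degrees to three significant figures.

15.6°

With no friction, the horizontal component of the normal force provides the centripetal force: N sinθ = mv²/r, while N cosθ = mg vertically.
Dividing: tanθ = v²/(r g) = (29.1)²/(304 × 10.0) = 846.8/3040 = 0.2786.
θ = arctan(0.2786) = 15.57°.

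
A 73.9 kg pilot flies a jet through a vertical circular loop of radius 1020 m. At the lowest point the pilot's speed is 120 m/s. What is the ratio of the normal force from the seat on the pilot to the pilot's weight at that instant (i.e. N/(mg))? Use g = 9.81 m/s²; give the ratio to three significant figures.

2.44

At the bottom, N − mg = mv²/r, so N = m(v²/r + g) and N/(mg) = v²/(rg) + 1 = (120)²/(1020 × 9.81) + 1 = 1.439 + 1 = 2.439.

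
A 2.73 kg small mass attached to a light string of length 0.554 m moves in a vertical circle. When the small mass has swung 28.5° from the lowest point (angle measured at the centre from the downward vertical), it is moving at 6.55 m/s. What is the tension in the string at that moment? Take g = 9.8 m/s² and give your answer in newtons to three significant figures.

Take the radial direction toward the centre of the circle as positive. The component of the weight along the string toward the centre is −mg cos φ (φ measured from the bottom), so Newton's second law along the string gives T − mg cos φ = m v²/r.
cos 28.5° = 0.8788, so T = m(v²/r + g cos φ) = 2.73 × ((6.55)²/0.554 + 9.8 × 0.8788) = 2.73 × (77.44 + (8.612)) = 2.73 × 86.05 = 234.9 N.

235 N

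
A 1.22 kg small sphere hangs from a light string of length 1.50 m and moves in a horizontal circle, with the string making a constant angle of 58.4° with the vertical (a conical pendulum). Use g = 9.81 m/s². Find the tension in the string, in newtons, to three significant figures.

22.8 N

Vertically the bob has no acceleration, so T cosθ = mg.
T = mg/cosθ = 1.22 × 9.81 / cos 58.4° = 11.97/0.5240 = 22.84 N.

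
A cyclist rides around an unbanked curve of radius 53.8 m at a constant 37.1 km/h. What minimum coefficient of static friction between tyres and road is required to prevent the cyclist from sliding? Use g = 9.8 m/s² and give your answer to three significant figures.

0.201

v = 37.1/3.6 = 10.31 m/s.
Friction provides the centripetal force: μ_s m g = m v²/r, so μ_s = v²/(g r) = (10.31)²/(9.8 × 53.8) = 106.2/527.2 = 0.2014.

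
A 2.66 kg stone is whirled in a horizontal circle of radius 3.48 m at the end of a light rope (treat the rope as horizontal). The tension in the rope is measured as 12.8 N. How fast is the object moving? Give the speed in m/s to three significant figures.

T = m v²/r ⇒ v = √(T r / m) = √(12.8 × 3.48 / 2.66) = √16.75 = 4.092 m/s.

4.09 m/s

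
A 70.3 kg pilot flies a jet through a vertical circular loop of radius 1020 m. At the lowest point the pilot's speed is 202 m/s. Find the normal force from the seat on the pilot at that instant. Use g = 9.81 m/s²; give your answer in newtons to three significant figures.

3500 N

At the lowest point, N points up (toward the centre) and the weight mg points down (away from the centre), so the net inward force is N − mg = mv²/r.
N = m(v²/r + g) = 70.3 × ((202)²/1020 + 9.81) = 70.3 × (40.00 + 9.81) = 70.3 × 49.81 = 3502 N.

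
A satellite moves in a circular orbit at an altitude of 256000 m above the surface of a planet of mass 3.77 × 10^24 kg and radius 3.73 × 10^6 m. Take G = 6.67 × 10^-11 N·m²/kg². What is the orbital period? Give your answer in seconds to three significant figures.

3150 s

r = R + h = 3.73 × 10^6 + 256000 = 3.986 × 10^6 m. Gravity provides the centripetal force: G M m / r² = m v² / r ⇒ v = √(GM/r) = 7943 m/s.
T = 2πr/v = 2π × 3.986 × 10^6 / 7943 = 3153 s.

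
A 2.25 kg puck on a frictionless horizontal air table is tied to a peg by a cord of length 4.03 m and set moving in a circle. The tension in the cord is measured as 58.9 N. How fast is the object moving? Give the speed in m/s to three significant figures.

10.3 m/s

T = m v²/r ⇒ v = √(T r / m) = √(58.9 × 4.03 / 2.25) = √105.5 = 10.27 m/s.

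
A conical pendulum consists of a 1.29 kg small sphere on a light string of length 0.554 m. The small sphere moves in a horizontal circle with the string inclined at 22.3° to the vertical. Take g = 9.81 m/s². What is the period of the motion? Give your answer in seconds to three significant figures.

1.44 s

r = L sinθ = 0.2102 m. From T sinθ = mω²r and T cosθ = mg: tanθ = ω²r/g, so ω² = g tanθ / r = g/(L cosθ).
ω = √(g/(L cosθ)) = √(9.81/(0.554 × 0.9252)) = √19.14 = 4.375 rad/s.
Period = 2π/ω = 1.436 s.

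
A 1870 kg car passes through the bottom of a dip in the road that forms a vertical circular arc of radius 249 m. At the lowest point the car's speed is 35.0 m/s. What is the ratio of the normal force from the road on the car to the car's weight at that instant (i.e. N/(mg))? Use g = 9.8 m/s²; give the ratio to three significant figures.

At the bottom, N − mg = mv²/r, so N = m(v²/r + g) and N/(mg) = v²/(rg) + 1 = (35.0)²/(249 × 9.8) + 1 = 0.5020 + 1 = 1.502.

1.50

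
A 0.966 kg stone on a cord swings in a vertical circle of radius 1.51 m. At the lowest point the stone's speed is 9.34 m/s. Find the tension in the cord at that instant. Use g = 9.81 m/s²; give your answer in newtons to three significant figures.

65.3 N

At the lowest point, T points up (toward the centre) and the weight mg points down (away from the centre), so the net inward force is T − mg = mv²/r.
T = m(v²/r + g) = 0.966 × ((9.34)²/1.51 + 9.81) = 0.966 × (57.77 + 9.81) = 0.966 × 67.58 = 65.28 N.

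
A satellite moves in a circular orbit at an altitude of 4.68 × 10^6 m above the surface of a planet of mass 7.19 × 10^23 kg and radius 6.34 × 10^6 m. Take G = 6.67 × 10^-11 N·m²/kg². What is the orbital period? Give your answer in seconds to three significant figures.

r = R + h = 6.34 × 10^6 + 4.68 × 10^6 = 1.102 × 10^7 m. Gravity provides the centripetal force: G M m / r² = m v² / r ⇒ v = √(GM/r) = 2086 m/s.
T = 2πr/v = 2π × 1.102 × 10^7 / 2086 = 33190 s.

33200 s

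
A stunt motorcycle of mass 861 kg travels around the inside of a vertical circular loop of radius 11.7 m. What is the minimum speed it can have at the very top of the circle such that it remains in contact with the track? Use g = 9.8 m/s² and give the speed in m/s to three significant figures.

At the top, both weight mg and N point toward the centre: N + mg = mv²/r.
At minimum speed N → 0, so mg = mv_min²/r ⇒ v_min = √(g r) = √(9.8 × 11.7) = 10.71 m/s.

10.7 m/s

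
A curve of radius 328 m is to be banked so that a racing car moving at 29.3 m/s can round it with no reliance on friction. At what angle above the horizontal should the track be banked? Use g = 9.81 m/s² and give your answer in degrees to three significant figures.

With no friction, the horizontal component of the normal force provides the centripetal force: N sinθ = mv²/r, while N cosθ = mg vertically.
Dividing: tanθ = v²/(r g) = (29.3)²/(328 × 9.81) = 858.5/3218 = 0.2668.
θ = arctan(0.2668) = 14.94°.

14.9°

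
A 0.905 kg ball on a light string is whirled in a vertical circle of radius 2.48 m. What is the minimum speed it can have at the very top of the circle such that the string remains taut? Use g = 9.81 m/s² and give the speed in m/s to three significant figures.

4.93 m/s

At the highest point the centre is directly below, so both the weight and T act inward: T + mg = mv²/r.
At minimum speed T → 0, so mg = mv_min²/r ⇒ v_min = √(g r) = √(9.81 × 2.48) = 4.932 m/s.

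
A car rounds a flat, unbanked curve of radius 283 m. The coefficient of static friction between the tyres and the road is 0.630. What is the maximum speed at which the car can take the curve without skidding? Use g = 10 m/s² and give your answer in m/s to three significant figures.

42.2 m/s

On a flat curve, static friction is the only horizontal force, so it must supply the full centripetal force: μ_s m g = m v²/r.
Mass cancels: v_max = √(μ_s g r) = √(0.630 × 10.0 × 283) = √1783 = 42.22 m/s.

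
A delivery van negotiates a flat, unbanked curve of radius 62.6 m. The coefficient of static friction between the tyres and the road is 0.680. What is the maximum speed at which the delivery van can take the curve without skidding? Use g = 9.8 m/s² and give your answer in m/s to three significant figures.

On a flat curve, static friction is the only horizontal force, so it must supply the full centripetal force: μ_s m g = m v²/r.
Mass cancels: v_max = √(μ_s g r) = √(0.680 × 9.8 × 62.6) = √417.2 = 20.42 m/s.

20.4 m/s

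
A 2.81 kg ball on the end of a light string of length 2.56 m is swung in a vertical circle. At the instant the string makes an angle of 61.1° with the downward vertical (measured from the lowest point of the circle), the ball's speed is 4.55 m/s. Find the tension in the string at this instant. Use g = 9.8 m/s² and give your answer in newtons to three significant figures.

Take the radial direction toward the centre of the circle as positive. The component of the weight along the string toward the centre is −mg cos φ (φ measured from the bottom), so Newton's second law along the string gives T − mg cos φ = m v²/r.
cos 61.1° = 0.4833, so T = m(v²/r + g cos φ) = 2.81 × ((4.55)²/2.56 + 9.8 × 0.4833) = 2.81 × (8.087 + (4.736)) = 2.81 × 12.82 = 36.03 N.

36.0 N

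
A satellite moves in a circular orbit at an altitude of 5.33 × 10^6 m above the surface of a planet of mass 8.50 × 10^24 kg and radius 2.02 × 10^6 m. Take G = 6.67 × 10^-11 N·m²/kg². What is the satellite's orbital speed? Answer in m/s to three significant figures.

8780 m/s

Orbital radius r = R + h = 2.02 × 10^6 + 5.33 × 10^6 = 7.350 × 10^6 m.
Gravity supplies the centripetal force: G M m / r² = m v² / r, so v = √(GM/r).
v = √(6.67 × 10^-11 × 8.50 × 10^24 / 7.350 × 10^6) = √(7.714 × 10^7) = 8783 m/s.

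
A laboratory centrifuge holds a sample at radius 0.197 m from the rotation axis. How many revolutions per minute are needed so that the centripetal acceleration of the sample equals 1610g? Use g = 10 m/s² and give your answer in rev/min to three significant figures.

Require ω²r = 1610g, so ω = √(1610 × 10.0/0.197) = 285.9 rad/s.
In rev/min: ω × 60/(2π) = 285.9 × 60/(2π) = 2730 rev/min.

2730 rev/min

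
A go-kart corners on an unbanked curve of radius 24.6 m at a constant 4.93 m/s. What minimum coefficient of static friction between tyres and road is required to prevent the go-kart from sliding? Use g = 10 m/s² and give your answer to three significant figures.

0.0988

Friction provides the centripetal force: μ_s m g = m v²/r, so μ_s = v²/(g r) = (4.930)²/(10.0 × 24.6) = 24.30/246.0 = 0.09880.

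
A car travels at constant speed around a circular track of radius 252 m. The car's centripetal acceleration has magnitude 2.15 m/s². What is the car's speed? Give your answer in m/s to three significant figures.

23.3 m/s

a_c = v²/r ⇒ v = √(a_c · r) = √(2.15 × 252) = √541.8 = 23.28 m/s.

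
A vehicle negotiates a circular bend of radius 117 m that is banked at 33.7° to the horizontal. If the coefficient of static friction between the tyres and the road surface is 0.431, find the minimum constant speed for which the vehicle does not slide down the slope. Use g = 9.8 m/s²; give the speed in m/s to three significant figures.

At the minimum speed, friction acts up the slope at its limiting value f = μN. Radially (horizontal, toward centre): N sinθ − μN cosθ = mv²/r. Vertically: N cosθ + μN sinθ = mg.
Dividing: v² = r g (sinθ − μcosθ)/(cosθ + μsinθ).
sinθ − μcosθ = 0.5548 − 0.431×0.8320 = 0.1963; cosθ + μsinθ = 0.8320 + 0.431×0.5548 = 1.071.
v² = 117 × 9.8 × 0.1963/1.071 = 210.1 m²/s², so v = 14.50 m/s.

14.5 m/s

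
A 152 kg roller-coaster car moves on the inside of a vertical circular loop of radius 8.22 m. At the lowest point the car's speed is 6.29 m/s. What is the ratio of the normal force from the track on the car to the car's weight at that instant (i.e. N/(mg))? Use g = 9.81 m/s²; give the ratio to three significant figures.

1.49

At the bottom, N − mg = mv²/r, so N = m(v²/r + g) and N/(mg) = v²/(rg) + 1 = (6.29)²/(8.22 × 9.81) + 1 = 0.4906 + 1 = 1.491.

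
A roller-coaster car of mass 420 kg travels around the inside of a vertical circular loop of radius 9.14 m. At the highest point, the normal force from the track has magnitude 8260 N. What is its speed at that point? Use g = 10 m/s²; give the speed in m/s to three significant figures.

16.5 m/s

At the top, N + mg = mv²/r, so v = √(r(N/m + g)) = √(9.14 × (8260/420 + 10.0)) = √(9.14 × 29.67) = √271.2 = 16.47 m/s.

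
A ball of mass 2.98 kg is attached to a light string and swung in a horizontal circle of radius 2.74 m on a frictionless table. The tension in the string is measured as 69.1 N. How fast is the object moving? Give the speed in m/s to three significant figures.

7.97 m/s

T = m v²/r ⇒ v = √(T r / m) = √(69.1 × 2.74 / 2.98) = √63.53 = 7.971 m/s.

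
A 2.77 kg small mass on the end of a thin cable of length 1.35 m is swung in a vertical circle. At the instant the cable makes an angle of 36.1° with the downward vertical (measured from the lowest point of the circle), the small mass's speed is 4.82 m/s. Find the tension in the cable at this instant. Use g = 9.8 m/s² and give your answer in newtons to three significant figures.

Take the radial direction toward the centre of the circle as positive. The component of the weight along the string toward the centre is −mg cos φ (φ measured from the bottom), so Newton's second law along the string gives T − mg cos φ = m v²/r.
cos 36.1° = 0.8080, so T = m(v²/r + g cos φ) = 2.77 × ((4.82)²/1.35 + 9.8 × 0.8080) = 2.77 × (17.21 + (7.918)) = 2.77 × 25.13 = 69.60 N.

69.6 N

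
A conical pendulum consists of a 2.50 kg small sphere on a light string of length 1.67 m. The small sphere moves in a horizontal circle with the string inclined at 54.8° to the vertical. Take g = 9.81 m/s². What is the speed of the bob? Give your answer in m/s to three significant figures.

4.36 m/s

The radius of the circle is r = L sinθ = 1.67 × sin 54.8° = 1.365 m.
Horizontally T sinθ = mv²/r and vertically T cosθ = mg, so tanθ = v²/(rg).
v = √(r g tanθ) = √(1.365 × 9.81 × 1.418) = √18.98 = 4.356 m/s.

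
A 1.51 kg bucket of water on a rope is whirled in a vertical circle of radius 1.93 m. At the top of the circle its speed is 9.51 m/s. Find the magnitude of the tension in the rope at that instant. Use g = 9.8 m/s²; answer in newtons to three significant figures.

56.0 N

At the top, both T and the weight mg point inward (toward the centre), so T + mg = mv²/r.
T = m(v²/r − g) = 1.51 × ((9.51)²/1.93 − 9.8) = 1.51 × (46.86 − 9.8) = 1.51 × 37.06 = 55.96 N.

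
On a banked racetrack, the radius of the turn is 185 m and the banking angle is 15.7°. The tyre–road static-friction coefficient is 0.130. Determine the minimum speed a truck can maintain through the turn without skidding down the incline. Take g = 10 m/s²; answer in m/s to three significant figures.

16.4 m/s

At the minimum speed, friction acts up the slope at its limiting value f = μN. Radially (horizontal, toward centre): N sinθ − μN cosθ = mv²/r. Vertically: N cosθ + μN sinθ = mg.
Dividing: v² = r g (sinθ − μcosθ)/(cosθ + μsinθ).
sinθ − μcosθ = 0.2706 − 0.130×0.9627 = 0.1455; cosθ + μsinθ = 0.9627 + 0.130×0.2706 = 0.9979.
v² = 185 × 10.0 × 0.1455/0.9979 = 269.7 m²/s², so v = 16.42 m/s.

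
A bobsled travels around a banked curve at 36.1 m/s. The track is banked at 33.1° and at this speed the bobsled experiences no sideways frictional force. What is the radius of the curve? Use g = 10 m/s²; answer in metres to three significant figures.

200 m

Frictionless banking: tanθ = v²/(rg), so r = v²/(g tanθ).
r = (36.1)²/(10.0 × tan 33.1°) = 1303/(10.0 × 0.6519) = 1303/6.519 = 199.9 m.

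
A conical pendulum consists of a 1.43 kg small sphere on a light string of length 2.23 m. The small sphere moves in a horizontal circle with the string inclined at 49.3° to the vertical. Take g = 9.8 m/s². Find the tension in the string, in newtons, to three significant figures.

Vertically the bob has no acceleration, so T cosθ = mg.
T = mg/cosθ = 1.43 × 9.8 / cos 49.3° = 14.01/0.6521 = 21.49 N.

21.5 N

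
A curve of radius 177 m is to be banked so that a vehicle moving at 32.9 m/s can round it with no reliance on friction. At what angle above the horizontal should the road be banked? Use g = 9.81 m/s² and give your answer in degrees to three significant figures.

31.9°

For a frictionless banked turn: horizontally N sinθ = mv²/r and vertically N cosθ = mg.
Dividing: tanθ = v²/(r g) = (32.9)²/(177 × 9.81) = 1082/1736 = 0.6234.
θ = arctan(0.6234) = 31.94°.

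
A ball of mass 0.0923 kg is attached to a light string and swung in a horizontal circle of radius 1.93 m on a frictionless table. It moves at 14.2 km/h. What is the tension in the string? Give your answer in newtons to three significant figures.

v = 14.2 km/h = 14.2/3.6 = 3.944 m/s.
The tension is the only horizontal force, so it supplies the full centripetal force: T = m v²/r = 0.0923 × (3.944)²/1.93 = 0.0923 × 15.56/1.93 = 0.7441 N.

0.744 N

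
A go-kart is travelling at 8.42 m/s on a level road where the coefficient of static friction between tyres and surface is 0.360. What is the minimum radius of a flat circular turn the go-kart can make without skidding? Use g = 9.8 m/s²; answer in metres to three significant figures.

20.1 m

At the limit, μ_s m g = m v²/r, so r_min = v²/(μ_s g) = (8.42)²/(0.360 × 9.8) = 70.90/3.528 = 20.10 m.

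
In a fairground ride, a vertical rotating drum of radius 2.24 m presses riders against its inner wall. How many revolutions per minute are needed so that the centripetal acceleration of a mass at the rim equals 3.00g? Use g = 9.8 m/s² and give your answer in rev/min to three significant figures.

34.6 rev/min

Require ω²r = 3.00g, so ω = √(3.00 × 9.8/2.24) = 3.623 rad/s.
In rev/min: ω × 60/(2π) = 3.623 × 60/(2π) = 34.60 rev/min.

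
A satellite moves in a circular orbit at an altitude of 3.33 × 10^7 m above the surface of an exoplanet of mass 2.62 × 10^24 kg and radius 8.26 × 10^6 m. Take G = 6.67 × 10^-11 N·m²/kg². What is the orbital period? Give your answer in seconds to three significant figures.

r = R + h = 8.26 × 10^6 + 3.33 × 10^7 = 4.156 × 10^7 m. Gravity provides the centripetal force: G M m / r² = m v² / r ⇒ v = √(GM/r) = 2051 m/s.
T = 2πr/v = 2π × 4.156 × 10^7 / 2051 = 127300 s.

127000 s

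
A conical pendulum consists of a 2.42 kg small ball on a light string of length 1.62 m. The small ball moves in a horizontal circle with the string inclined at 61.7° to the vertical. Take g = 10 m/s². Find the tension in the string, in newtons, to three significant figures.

Vertically the bob has no acceleration, so T cosθ = mg.
T = mg/cosθ = 2.42 × 10.0 / cos 61.7° = 24.20/0.4741 = 51.05 N.

51.0 N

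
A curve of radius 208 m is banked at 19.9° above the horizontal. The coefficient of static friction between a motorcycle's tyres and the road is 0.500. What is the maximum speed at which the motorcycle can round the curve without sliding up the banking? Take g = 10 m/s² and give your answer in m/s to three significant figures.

46.8 m/s

At the maximum speed, friction acts down the slope at its limiting value f = μN. Radially (horizontal, toward centre): N sinθ + μN cosθ = mv²/r. Vertically: N cosθ − μN sinθ = mg.
Dividing: v² = r g (sinθ + μcosθ)/(cosθ − μsinθ).
sinθ + μcosθ = 0.3404 + 0.500×0.9403 = 0.8105; cosθ − μsinθ = 0.9403 − 0.500×0.3404 = 0.7701.
v² = 208 × 10.0 × 0.8105/0.7701 = 2189 m²/s², so v = 46.79 m/s.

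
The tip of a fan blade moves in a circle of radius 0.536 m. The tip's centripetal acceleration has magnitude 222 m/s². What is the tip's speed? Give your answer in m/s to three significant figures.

10.9 m/s

a_c = v²/r ⇒ v = √(a_c · r) = √(222 × 0.536) = √119.0 = 10.91 m/s.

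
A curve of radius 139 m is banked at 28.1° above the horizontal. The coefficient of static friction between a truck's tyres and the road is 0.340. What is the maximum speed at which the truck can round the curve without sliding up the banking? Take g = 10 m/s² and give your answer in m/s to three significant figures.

At the maximum speed, friction acts down the slope at its limiting value f = μN. Radially (horizontal, toward centre): N sinθ + μN cosθ = mv²/r. Vertically: N cosθ − μN sinθ = mg.
Dividing: v² = r g (sinθ + μcosθ)/(cosθ − μsinθ).
sinθ + μcosθ = 0.4710 + 0.340×0.8821 = 0.7709; cosθ − μsinθ = 0.8821 − 0.340×0.4710 = 0.7220.
v² = 139 × 10.0 × 0.7709/0.7220 = 1484 m²/s², so v = 38.53 m/s.

38.5 m/s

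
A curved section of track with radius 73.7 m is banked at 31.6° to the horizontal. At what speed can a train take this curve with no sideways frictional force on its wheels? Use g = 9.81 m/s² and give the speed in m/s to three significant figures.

21.1 m/s

On a frictionless banked curve, N sinθ = mv²/r and N cosθ = mg, so tanθ = v²/(rg).
v = √(r g tanθ) = √(73.7 × 9.81 × tan 31.6°) = √(73.7 × 9.81 × 0.6152) = √444.8 = 21.09 m/s.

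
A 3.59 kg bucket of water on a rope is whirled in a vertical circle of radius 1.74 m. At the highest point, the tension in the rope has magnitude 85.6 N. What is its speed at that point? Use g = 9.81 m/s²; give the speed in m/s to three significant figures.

7.65 m/s

At the top, T + mg = mv²/r, so v = √(r(T/m + g)) = √(1.74 × (85.6/3.59 + 9.81)) = √(1.74 × 33.65) = √58.56 = 7.652 m/s.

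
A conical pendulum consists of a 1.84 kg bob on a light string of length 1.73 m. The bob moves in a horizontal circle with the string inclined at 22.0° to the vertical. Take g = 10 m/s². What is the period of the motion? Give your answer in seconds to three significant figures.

r = L sinθ = 0.6481 m. From T sinθ = mω²r and T cosθ = mg: tanθ = ω²r/g, so ω² = g tanθ / r = g/(L cosθ).
ω = √(g/(L cosθ)) = √(10.0/(1.73 × 0.9272)) = √6.234 = 2.497 rad/s.
Period = 2π/ω = 2.516 s.

2.52 s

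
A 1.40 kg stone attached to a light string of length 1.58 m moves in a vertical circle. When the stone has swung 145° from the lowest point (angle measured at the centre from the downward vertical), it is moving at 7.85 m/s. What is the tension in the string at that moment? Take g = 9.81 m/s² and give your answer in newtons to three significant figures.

43.4 N

Take the radial direction toward the centre of the circle as positive. The component of the weight along the string toward the centre is −mg cos φ (φ measured from the bottom), so Newton's second law along the string gives T − mg cos φ = m v²/r.
cos 145° = -0.8192, so T = m(v²/r + g cos φ) = 1.40 × ((7.85)²/1.58 + 9.81 × -0.8192) = 1.40 × (39.00 + (-8.036)) = 1.40 × 30.97 = 43.35 N.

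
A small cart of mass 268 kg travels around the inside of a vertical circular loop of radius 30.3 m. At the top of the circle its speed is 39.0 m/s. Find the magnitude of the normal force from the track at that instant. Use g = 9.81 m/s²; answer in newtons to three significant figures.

At the top, both N and the weight mg point inward (toward the centre), so N + mg = mv²/r.
N = m(v²/r − g) = 268 × ((39.0)²/30.3 − 9.81) = 268 × (50.20 − 9.81) = 268 × 40.39 = 10820 N.

10800 N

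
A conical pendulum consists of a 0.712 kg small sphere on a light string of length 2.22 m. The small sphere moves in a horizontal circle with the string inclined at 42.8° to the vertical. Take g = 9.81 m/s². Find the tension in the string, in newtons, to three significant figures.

9.52 N

Vertically the bob has no acceleration, so T cosθ = mg.
T = mg/cosθ = 0.712 × 9.81 / cos 42.8° = 6.985/0.7337 = 9.519 N.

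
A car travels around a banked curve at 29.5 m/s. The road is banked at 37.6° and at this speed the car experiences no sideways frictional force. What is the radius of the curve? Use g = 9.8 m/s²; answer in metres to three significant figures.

115 m

Frictionless banking: tanθ = v²/(rg), so r = v²/(g tanθ).
r = (29.5)²/(9.8 × tan 37.6°) = 870.2/(9.8 × 0.7701) = 870.2/7.547 = 115.3 m.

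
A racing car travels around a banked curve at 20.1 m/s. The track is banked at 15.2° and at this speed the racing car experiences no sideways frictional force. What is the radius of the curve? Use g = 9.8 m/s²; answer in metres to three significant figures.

152 m

Frictionless banking: tanθ = v²/(rg), so r = v²/(g tanθ).
r = (20.1)²/(9.8 × tan 15.2°) = 404.0/(9.8 × 0.2717) = 404.0/2.663 = 151.7 m.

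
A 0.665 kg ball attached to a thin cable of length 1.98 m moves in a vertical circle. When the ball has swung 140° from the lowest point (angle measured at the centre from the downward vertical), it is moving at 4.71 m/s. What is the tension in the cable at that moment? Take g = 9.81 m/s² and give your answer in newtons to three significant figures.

2.45 N

Take the radial direction toward the centre of the circle as positive. The component of the weight along the string toward the centre is −mg cos φ (φ measured from the bottom), so Newton's second law along the string gives T − mg cos φ = m v²/r.
cos 140° = -0.7660, so T = m(v²/r + g cos φ) = 0.665 × ((4.71)²/1.98 + 9.81 × -0.7660) = 0.665 × (11.20 + (-7.515)) = 0.665 × 3.689 = 2.453 N.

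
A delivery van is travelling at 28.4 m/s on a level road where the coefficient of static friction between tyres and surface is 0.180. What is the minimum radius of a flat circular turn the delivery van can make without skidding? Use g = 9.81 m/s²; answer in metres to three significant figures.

At the limit, μ_s m g = m v²/r, so r_min = v²/(μ_s g) = (28.4)²/(0.180 × 9.81) = 806.6/1.766 = 456.8 m.

457 m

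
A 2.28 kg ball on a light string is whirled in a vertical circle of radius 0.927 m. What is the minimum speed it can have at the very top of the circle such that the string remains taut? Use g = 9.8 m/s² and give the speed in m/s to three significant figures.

At the highest point the centre is directly below, so both the weight and T act inward: T + mg = mv²/r.
At minimum speed T → 0, so mg = mv_min²/r ⇒ v_min = √(g r) = √(9.8 × 0.927) = 3.014 m/s.

3.01 m/s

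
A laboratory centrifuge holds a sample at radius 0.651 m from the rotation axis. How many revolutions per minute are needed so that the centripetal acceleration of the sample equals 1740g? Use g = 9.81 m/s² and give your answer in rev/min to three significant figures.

Require ω²r = 1740g, so ω = √(1740 × 9.81/0.651) = 161.9 rad/s.
In rev/min: ω × 60/(2π) = 161.9 × 60/(2π) = 1546 rev/min.

1550 rev/min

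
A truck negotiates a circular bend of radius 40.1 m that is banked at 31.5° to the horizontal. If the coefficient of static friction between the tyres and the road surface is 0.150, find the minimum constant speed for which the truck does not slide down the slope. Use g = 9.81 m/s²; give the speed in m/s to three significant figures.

12.9 m/s

At the minimum speed, friction acts up the slope at its limiting value f = μN. Radially (horizontal, toward centre): N sinθ − μN cosθ = mv²/r. Vertically: N cosθ + μN sinθ = mg.
Dividing: v² = r g (sinθ − μcosθ)/(cosθ + μsinθ).
sinθ − μcosθ = 0.5225 − 0.150×0.8526 = 0.3946; cosθ + μsinθ = 0.8526 + 0.150×0.5225 = 0.9310.
v² = 40.1 × 9.81 × 0.3946/0.9310 = 166.7 m²/s², so v = 12.91 m/s.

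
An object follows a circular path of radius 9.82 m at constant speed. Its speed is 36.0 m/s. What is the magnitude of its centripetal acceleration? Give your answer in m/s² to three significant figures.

132 m/s²

a_c = v²/r = (36.00)²/9.82 = 1296/9.82 = 132.0 m/s².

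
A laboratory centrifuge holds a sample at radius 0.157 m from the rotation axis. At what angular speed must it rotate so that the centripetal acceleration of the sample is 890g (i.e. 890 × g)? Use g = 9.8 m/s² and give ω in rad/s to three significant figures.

236 rad/s

Centripetal acceleration a_c = ω²r. Setting ω²r = 890g:
ω = √(890g / r) = √(890 × 9.8 / 0.157) = √55550 = 235.7 rad/s.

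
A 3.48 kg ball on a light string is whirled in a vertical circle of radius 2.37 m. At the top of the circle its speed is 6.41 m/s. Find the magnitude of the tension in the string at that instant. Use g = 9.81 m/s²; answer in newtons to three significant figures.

At the top, both T and the weight mg point inward (toward the centre), so T + mg = mv²/r.
T = m(v²/r − g) = 3.48 × ((6.41)²/2.37 − 9.81) = 3.48 × (17.34 − 9.81) = 3.48 × 7.527 = 26.19 N.

26.2 N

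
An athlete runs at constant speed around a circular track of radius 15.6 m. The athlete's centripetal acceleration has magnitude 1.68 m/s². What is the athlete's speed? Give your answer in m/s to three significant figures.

5.12 m/s

a_c = v²/r ⇒ v = √(a_c · r) = √(1.68 × 15.6) = √26.21 = 5.119 m/s.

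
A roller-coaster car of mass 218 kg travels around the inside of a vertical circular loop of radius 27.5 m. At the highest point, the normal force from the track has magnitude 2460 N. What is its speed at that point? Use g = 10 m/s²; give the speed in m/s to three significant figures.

24.2 m/s

At the top, N + mg = mv²/r, so v = √(r(N/m + g)) = √(27.5 × (2460/218 + 10.0)) = √(27.5 × 21.28) = √585.3 = 24.19 m/s.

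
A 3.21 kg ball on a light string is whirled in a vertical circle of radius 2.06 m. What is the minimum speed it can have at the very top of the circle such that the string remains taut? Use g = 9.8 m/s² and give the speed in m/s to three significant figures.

4.49 m/s

At the highest point the centre is directly below, so both the weight and T act inward: T + mg = mv²/r.
At minimum speed T → 0, so mg = mv_min²/r ⇒ v_min = √(g r) = √(9.8 × 2.06) = 4.493 m/s.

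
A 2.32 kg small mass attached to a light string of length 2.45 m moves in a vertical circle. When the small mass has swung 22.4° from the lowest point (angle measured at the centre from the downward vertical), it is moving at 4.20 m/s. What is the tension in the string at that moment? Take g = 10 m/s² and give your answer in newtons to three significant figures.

38.2 N

Take the radial direction toward the centre of the circle as positive. The component of the weight along the string toward the centre is −mg cos φ (φ measured from the bottom), so Newton's second law along the string gives T − mg cos φ = m v²/r.
cos 22.4° = 0.9245, so T = m(v²/r + g cos φ) = 2.32 × ((4.20)²/2.45 + 10.0 × 0.9245) = 2.32 × (7.200 + (9.245)) = 2.32 × 16.45 = 38.15 N.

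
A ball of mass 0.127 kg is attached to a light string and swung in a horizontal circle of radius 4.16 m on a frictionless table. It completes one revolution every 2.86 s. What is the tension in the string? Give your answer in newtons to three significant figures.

2.55 N

v = 2πr/T = 2π × 4.16/2.86 = 9.139 m/s.
The tension is the only horizontal force, so it supplies the full centripetal force: T = m v²/r = 0.127 × (9.139)²/4.16 = 0.127 × 83.52/4.16 = 2.550 N.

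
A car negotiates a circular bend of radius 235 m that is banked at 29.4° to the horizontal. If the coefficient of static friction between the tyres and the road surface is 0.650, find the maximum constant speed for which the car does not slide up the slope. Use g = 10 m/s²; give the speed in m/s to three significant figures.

67.1 m/s

At the maximum speed, friction acts down the slope at its limiting value f = μN. Radially (horizontal, toward centre): N sinθ + μN cosθ = mv²/r. Vertically: N cosθ − μN sinθ = mg.
Dividing: v² = r g (sinθ + μcosθ)/(cosθ − μsinθ).
sinθ + μcosθ = 0.4909 + 0.650×0.8712 = 1.057; cosθ − μsinθ = 0.8712 − 0.650×0.4909 = 0.5521.
v² = 235 × 10.0 × 1.057/0.5521 = 4500 m²/s², so v = 67.08 m/s.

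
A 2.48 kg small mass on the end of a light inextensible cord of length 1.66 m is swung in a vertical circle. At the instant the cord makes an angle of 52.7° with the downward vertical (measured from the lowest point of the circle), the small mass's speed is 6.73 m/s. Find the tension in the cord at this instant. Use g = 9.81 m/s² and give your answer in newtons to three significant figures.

82.4 N

Take the radial direction toward the centre of the circle as positive. The component of the weight along the string toward the centre is −mg cos φ (φ measured from the bottom), so Newton's second law along the string gives T − mg cos φ = m v²/r.
cos 52.7° = 0.6060, so T = m(v²/r + g cos φ) = 2.48 × ((6.73)²/1.66 + 9.81 × 0.6060) = 2.48 × (27.28 + (5.945)) = 2.48 × 33.23 = 82.41 N.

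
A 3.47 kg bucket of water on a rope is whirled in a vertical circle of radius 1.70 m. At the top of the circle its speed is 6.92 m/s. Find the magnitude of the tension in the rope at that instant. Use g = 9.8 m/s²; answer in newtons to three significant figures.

63.7 N

At the top, both T and the weight mg point inward (toward the centre), so T + mg = mv²/r.
T = m(v²/r − g) = 3.47 × ((6.92)²/1.70 − 9.8) = 3.47 × (28.17 − 9.8) = 3.47 × 18.37 = 63.74 N.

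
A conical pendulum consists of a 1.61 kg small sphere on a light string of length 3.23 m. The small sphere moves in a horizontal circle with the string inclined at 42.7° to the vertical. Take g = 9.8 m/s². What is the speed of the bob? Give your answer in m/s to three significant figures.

The radius of the circle is r = L sinθ = 3.23 × sin 42.7° = 2.190 m.
Horizontally T sinθ = mv²/r and vertically T cosθ = mg, so tanθ = v²/(rg).
v = √(r g tanθ) = √(2.190 × 9.8 × 0.9228) = √19.81 = 4.451 m/s.

4.45 m/s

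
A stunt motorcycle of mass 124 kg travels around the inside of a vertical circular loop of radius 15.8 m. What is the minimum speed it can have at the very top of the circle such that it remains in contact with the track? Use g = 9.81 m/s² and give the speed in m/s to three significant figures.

12.4 m/s

At the top, both weight mg and N point toward the centre: N + mg = mv²/r.
At minimum speed N → 0, so mg = mv_min²/r ⇒ v_min = √(g r) = √(9.81 × 15.8) = 12.45 m/s.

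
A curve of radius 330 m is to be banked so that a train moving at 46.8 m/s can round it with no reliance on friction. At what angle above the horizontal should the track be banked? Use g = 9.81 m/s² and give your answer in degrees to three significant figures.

With no friction, the horizontal component of the normal force provides the centripetal force: N sinθ = mv²/r, while N cosθ = mg vertically.
Dividing: tanθ = v²/(r g) = (46.8)²/(330 × 9.81) = 2190/3237 = 0.6766.
θ = arctan(0.6766) = 34.08°.

34.1°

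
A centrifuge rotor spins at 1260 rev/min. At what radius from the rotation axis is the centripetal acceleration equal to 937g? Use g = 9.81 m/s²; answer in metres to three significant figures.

0.528 m

ω = 1260 rev/min × 2π/60 = 131.9 rad/s.
a_c = ω²r = 937g ⇒ r = 937 × 9.81 / (131.9)² = 9192/17410 = 0.5280 m.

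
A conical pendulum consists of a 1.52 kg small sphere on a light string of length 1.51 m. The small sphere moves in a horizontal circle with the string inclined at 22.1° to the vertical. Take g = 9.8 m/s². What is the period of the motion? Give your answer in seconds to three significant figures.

2.37 s

r = L sinθ = 0.5681 m. From T sinθ = mω²r and T cosθ = mg: tanθ = ω²r/g, so ω² = g tanθ / r = g/(L cosθ).
ω = √(g/(L cosθ)) = √(9.8/(1.51 × 0.9265)) = √7.005 = 2.647 rad/s.
Period = 2π/ω = 2.374 s.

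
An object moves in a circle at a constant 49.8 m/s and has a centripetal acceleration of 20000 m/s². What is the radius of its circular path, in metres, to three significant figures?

a_c = v²/r ⇒ r = v²/a_c = (49.8)²/20000 = 2480/20000 = 0.1240 m.

0.124 m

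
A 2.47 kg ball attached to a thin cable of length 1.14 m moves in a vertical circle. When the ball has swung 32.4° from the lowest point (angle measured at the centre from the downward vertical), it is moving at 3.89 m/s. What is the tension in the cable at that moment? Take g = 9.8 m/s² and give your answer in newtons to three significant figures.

53.2 N

Take the radial direction toward the centre of the circle as positive. The component of the weight along the string toward the centre is −mg cos φ (φ measured from the bottom), so Newton's second law along the string gives T − mg cos φ = m v²/r.
cos 32.4° = 0.8443, so T = m(v²/r + g cos φ) = 2.47 × ((3.89)²/1.14 + 9.8 × 0.8443) = 2.47 × (13.27 + (8.274)) = 2.47 × 21.55 = 53.22 N.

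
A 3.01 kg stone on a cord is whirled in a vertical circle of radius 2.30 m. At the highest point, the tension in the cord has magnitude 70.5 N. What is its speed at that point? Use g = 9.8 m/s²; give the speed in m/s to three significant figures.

At the top, T + mg = mv²/r, so v = √(r(T/m + g)) = √(2.30 × (70.5/3.01 + 9.8)) = √(2.30 × 33.22) = √76.41 = 8.741 m/s.

8.74 m/s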